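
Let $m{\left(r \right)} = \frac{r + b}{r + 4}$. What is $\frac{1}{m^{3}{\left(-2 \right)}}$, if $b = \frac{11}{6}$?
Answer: $-1728$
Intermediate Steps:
$b = \frac{11}{6}$ ($b = 11 \cdot \frac{1}{6} = \frac{11}{6} \approx 1.8333$)
$m{\left(r \right)} = \frac{\frac{11}{6} + r}{4 + r}$ ($m{\left(r \right)} = \frac{r + \frac{11}{6}}{r + 4} = \frac{\frac{11}{6} + r}{4 + r}$)
$\frac{1}{m^{3}{\left(-2 \right)}} = \frac{1}{\left(\frac{\frac{11}{6} - 2}{4 - 2}\right)^{3}} = \frac{1}{\left(\frac{1}{2} \left(- \frac{1}{6}\right)\right)^{3}} = \frac{1}{\left(- \frac{1}{12}\right)^{3}} = \frac{1}{- \frac{1}{1728}} = -1728$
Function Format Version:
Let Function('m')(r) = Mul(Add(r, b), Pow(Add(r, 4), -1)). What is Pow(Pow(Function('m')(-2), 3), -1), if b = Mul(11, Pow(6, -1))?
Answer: -1728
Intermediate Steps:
b = Rational(11, 6) (b = Mul(11, Rational(1, 6)) = Rational(11, 6) ≈ 1.8333)
Function('m')(r) = Mul(Pow(Add(4, r), -1), Add(Rational(11, 6), r)) (Function('m')(r) = Mul(Add(r, Rational(11, 6)), Pow(Add(r, 4), -1)) = Mul(Add(Rational(11, 6), r), Pow(Add(4, r), -1)) = Mul(Pow(Add(4, r), -1), Add(Rational(11, 6), r)))
Pow(Pow(Function('m')(-2), 3), -1) = Pow(Pow(Mul(Pow(Add(4, -2), -1), Add(Rational(11, 6), -2)), 3), -1) = Pow(Pow(Mul(Pow(2, -1), Rational(-1, 6)), 3), -1) = Pow(Pow(Mul(Rational(1, 2), Rational(-1, 6)), 3), -1) = Pow(Pow(Rational(-1, 12), 3), -1) = Pow(Rational(-1, 1728), -1) = -1728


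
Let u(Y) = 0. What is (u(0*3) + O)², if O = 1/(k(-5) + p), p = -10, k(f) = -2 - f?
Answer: 1/49 ≈ 0.020408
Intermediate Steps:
O = -⅐ (O = 1/((-2 - 1*(-5)) - 10) = 1/((-2 + 5) - 10) = 1/(3 - 10) = 1/(-7) = -⅐ ≈ -0.14286)
(u(0*3) + O)² = (0 - ⅐)² = (-⅐)² = 1/49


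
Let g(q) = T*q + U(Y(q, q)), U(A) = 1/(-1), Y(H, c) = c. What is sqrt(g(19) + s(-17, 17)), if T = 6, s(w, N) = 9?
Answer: sqrt(122) ≈ 11.045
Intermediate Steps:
U(A) = -1
g(q) = -1 + 6*q (g(q) = 6*q - 1 = -1 + 6*q)
sqrt(g(19) + s(-17, 17)) = sqrt((-1 + 6*19) + 9) = sqrt((-1 + 114) + 9) = sqrt(113 + 9) = sqrt(122)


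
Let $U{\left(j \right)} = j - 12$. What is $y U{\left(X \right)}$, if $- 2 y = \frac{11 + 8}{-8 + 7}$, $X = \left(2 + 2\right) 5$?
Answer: $76$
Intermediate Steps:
$X = 20$ ($X = 4 \cdot 5 = 20$)
$U{\left(j \right)} = -12 + j$ ($U{\left(j \right)} = j - 12 = -12 + j$)
$y = \frac{19}{2}$ ($y = - \frac{\left(11 + 8\right) \frac{1}{-8 + 7}}{2} = - \frac{19 \frac{1}{-1}}{2} = - \frac{19 \left(-1\right)}{2} = \left(- \frac{1}{2}\right) \left(-19\right) = \frac{19}{2} \approx 9.5$)
$y U{\left(X \right)} = \frac{19 \left(-12 + 20\right)}{2} = \frac{19}{2} \cdot 8 = 76$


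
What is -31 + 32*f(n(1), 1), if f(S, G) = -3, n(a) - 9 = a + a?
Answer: -127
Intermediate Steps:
n(a) = 9 + 2*a (n(a) = 9 + (a + a) = 9 + 2*a)
-31 + 32*f(n(1), 1) = -31 + 32*(-3) = -31 - 96 = -127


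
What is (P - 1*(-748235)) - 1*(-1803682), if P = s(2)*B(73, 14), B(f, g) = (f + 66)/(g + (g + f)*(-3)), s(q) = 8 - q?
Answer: 630322665/247 ≈ 2.5519e+6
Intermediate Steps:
B(f, g) = (66 + f)/(-3*f - 2*g) (B(f, g) = (66 + f)/(g + (f + g)*(-3)) = (66 + f)/(g + (-3*f - 3*g)) = (66 + f)/(-3*f - 2*g))
P = -834/247 (P = (8 - 1*2)*((-66 - 1*73)/(2*14 + 3*73)) = (8 - 2)*((-66 - 73)/(28 + 219)) = 6*(-139/247) = -834/247 ≈ -3.3765)
(P - 1*(-748235)) - 1*(-1803682) = (-834/247 - 1*(-748235)) - 1*(-1803682) = (-834/247 + 748235) + 1803682 = 184813211/247 + 1803682 = 630322665/247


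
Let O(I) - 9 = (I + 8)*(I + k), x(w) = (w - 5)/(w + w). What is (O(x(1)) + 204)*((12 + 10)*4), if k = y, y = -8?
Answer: 13464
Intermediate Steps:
x(w) = (-5 + w)/(2*w) (x(w) = (-5 + w)/((2*w)) = (-5 + w)*(1/(2*w)) = (-5 + w)/(2*w))
k = -8
O(I) = 9 + (-8 + I)*(8 + I) (O(I) = 9 + (I + 8)*(I - 8) = 9 + (8 + I)*(-8 + I) = 9 + (-8 + I)*(8 + I))
(O(x(1)) + 204)*((12 + 10)*4) = ((-55 + ((1/2)*(-5 + 1)/1)**2) + 204)*((12 + 10)*4) = ((-55 + ((1/2)*1*(-4))**2) + 204)*(22*4) = ((-55 + (-2)**2) + 204)*88 = ((-55 + 4) + 204)*88 = (-51 + 204)*88 = 153*88 = 13464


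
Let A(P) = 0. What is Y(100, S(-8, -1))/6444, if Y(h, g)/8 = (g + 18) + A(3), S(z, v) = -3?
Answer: 10/537 ≈ 0.018622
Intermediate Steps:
Y(h, g) = 144 + 8*g (Y(h, g) = 8*((g + 18) + 0) = 8*((18 + g) + 0) = 8*(18 + g) = 144 + 8*g)
Y(100, S(-8, -1))/6444 = (144 + 8*(-3))/6444 = (144 - 24)*(1/6444) = 120*(1/6444) = 10/537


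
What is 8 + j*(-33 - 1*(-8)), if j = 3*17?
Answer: -1267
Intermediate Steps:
j = 51
8 + j*(-33 - 1*(-8)) = 8 + 51*(-33 - 1*(-8)) = 8 + 51*(-33 + 8) = 8 + 51*(-25) = 8 - 1275 = -1267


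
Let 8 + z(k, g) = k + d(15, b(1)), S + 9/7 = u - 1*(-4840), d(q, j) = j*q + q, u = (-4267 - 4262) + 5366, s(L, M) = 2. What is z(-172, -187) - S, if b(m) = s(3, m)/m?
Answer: -12675/7 ≈ -1810.7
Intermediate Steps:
u = -3163 (u = -8529 + 5366 = -3163)
b(m) = 2/m
d(q, j) = q + j*q
S = 11730/7 (S = -9/7 + (-3163 - 1*(-4840)) = -9/7 + (-3163 + 4840) = -9/7 + 1677 = 11730/7 ≈ 1675.7)
z(k, g) = 37 + k (z(k, g) = -8 + (k + 15*(1 + 2/1)) = -8 + (k + 15*(1 + 2*1)) = -8 + (k + 15*(1 + 2)) = -8 + (k + 15*3) = -8 + (k + 45) = -8 + (45 + k) = 37 + k)
z(-172, -187) - S = (37 - 172) - 1*11730/7 = -135 - 11730/7 = -12675/7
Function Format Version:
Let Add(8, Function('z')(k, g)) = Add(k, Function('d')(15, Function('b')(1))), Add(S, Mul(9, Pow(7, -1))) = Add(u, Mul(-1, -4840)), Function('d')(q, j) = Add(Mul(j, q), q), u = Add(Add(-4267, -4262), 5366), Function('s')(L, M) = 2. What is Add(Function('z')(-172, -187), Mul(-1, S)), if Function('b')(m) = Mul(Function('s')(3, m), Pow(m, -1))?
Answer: Rational(-12675, 7) ≈ -1810.7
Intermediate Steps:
u = -3163 (u = Add(-8529, 5366) = -3163)
Function('b')(m) = Mul(2, Pow(m, -1))
Function('d')(q, j) = Add(q, Mul(j, q))
S = Rational(11730, 7) (S = Add(Rational(-9, 7), Add(-3163, Mul(-1, -4840))) = Add(Rational(-9, 7), Add(-3163, 4840)) = Add(Rational(-9, 7), 1677) = Rational(11730, 7) ≈ 1675.7)
Function('z')(k, g) = Add(37, k) (Function('z')(k, g) = Add(-8, Add(k, Mul(15, Add(1, Mul(2, Pow(1, -1)))))) = Add(-8, Add(k, Mul(15, Add(1, Mul(2, 1))))) = Add(-8, Add(k, Mul(15, Add(1, 2)))) = Add(-8, Add(k, Mul(15, 3))) = Add(-8, Add(k, 45)) = Add(-8, Add(45, k)) = Add(37, k))
Add(Function('z')(-172, -187), Mul(-1, S)) = Add(Add(37, -172), Mul(-1, Rational(11730, 7))) = Add(-135, Rational(-11730, 7)) = Rational(-12675, 7)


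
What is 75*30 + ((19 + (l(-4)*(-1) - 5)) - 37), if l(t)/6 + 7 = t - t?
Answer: 2269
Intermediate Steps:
l(t) = -42 (l(t) = -42 + 6*(t - t) = -42 + 6*0 = -42 + 0 = -42)
75*30 + ((19 + (l(-4)*(-1) - 5)) - 37) = 75*30 + ((19 + (-42*(-1) - 5)) - 37) = 2250 + ((19 + (42 - 5)) - 37) = 2250 + ((19 + 37) - 37) = 2250 + (56 - 37) = 2250 + 19 = 2269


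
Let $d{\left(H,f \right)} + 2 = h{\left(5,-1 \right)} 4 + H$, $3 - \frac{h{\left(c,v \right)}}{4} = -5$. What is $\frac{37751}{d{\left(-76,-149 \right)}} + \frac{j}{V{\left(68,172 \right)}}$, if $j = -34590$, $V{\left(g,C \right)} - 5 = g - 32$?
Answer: $- \frac{181709}{2050} \approx -88.639$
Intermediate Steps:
$h{\left(c,v \right)} = 32$ ($h{\left(c,v \right)} = 12 - -20 = 12 + 20 = 32$)
$V{\left(g,C \right)} = -27 + g$ ($V{\left(g,C \right)} = 5 + \left(g - 32\right) = 5 + \left(-32 + g\right) = -27 + g$)
$d{\left(H,f \right)} = 126 + H$ ($d{\left(H,f \right)} = -2 + \left(32 \cdot 4 + H\right) = -2 + \left(128 + H\right) = 126 + H$)
$\frac{37751}{d{\left(-76,-149 \right)}} + \frac{j}{V{\left(68,172 \right)}} = \frac{37751}{126 - 76} - \frac{34590}{-27 + 68} = \frac{37751}{50} - \frac{34590}{41} = - \frac{181709}{2050}$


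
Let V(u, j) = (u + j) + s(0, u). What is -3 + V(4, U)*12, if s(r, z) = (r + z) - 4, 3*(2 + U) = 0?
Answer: 21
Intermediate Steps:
U = -2 (U = -2 + (⅓)*0 = -2 + 0 = -2)
s(r, z) = -4 + r + z
V(u, j) = -4 + j + 2*u (V(u, j) = (u + j) + (-4 + 0 + u) = (j + u) + (-4 + u) = -4 + j + 2*u)
-3 + V(4, U)*12 = -3 + (-4 - 2 + 2*4)*12 = -3 + (-4 - 2 + 8)*12 = -3 + 2*12 = -3 + 24 = 21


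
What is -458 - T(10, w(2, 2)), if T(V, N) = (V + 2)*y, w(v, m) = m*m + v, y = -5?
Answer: -398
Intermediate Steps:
w(v, m) = v + m² (w(v, m) = m² + v = v + m²)
T(V, N) = -10 - 5*V (T(V, N) = (V + 2)*(-5) = (2 + V)*(-5) = -10 - 5*V)
-458 - T(10, w(2, 2)) = -458 - (-10 - 5*10) = -458 - (-10 - 50) = -458 - 1*(-60) = -458 + 60 = -398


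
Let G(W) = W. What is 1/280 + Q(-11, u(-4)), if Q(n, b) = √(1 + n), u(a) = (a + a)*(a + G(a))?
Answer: 1/280 + I*√10 ≈ 0.0035714 + 3.1623*I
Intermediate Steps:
u(a) = 4*a² (u(a) = (a + a)*(a + a) = (2*a)*(2*a) = 4*a²)
1/280 + Q(-11, u(-4)) = 1/280 + √(1 - 11) = 1/280 + √(-10) = 1/280 + I*√10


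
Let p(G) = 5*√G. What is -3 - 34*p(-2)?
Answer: -3 - 170*I*√2 ≈ -3.0 - 240.42*I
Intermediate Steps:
-3 - 34*p(-2) = -3 - 170*√(-2) = -3 - 170*I*√2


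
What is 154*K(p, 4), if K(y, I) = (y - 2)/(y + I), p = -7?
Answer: 462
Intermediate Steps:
K(y, I) = (-2 + y)/(I + y)
154*K(p, 4) = 154*((-2 - 7)/(4 - 7)) = 154*(-9/(-3)) = 154*(-⅓*(-9)) = 154*3 = 462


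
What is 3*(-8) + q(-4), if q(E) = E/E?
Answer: -23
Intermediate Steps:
q(E) = 1
3*(-8) + q(-4) = 3*(-8) + 1 = -24 + 1 = -23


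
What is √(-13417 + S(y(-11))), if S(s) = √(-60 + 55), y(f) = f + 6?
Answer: √(-13417 + I*√5) ≈ 0.0097 + 115.83*I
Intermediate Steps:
y(f) = 6 + f
S(s) = I*√5 (S(s) = √(-5) = I*√5)
√(-13417 + S(y(-11))) = √(-13417 + I*√5)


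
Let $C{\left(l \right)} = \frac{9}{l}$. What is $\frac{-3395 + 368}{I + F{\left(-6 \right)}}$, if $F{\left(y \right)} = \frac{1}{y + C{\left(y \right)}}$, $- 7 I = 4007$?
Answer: $\frac{317835}{60119} \approx 5.2868$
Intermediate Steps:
$I = - \frac{4007}{7}$ ($I = \left(- \frac{1}{7}\right) 4007 = - \frac{4007}{7} \approx -572.43$)
$F{\left(y \right)} = \frac{1}{y + \frac{9}{y}}$
$\frac{-3395 + 368}{I + F{\left(-6 \right)}} = \frac{-3395 + 368}{- \frac{4007}{7} - \frac{6}{9 + \left(-6\right)^{2}}} = - \frac{3027}{- \frac{4007}{7} - \frac{6}{9 + 36}} = - \frac{3027}{- \frac{4007}{7} - \frac{6}{45}} = - \frac{3027}{- \frac{4007}{7} - \frac{2}{15}} = - \frac{3027}{- \frac{60119}{105}} = \left(-3027\right) \left(- \frac{105}{60119}\right) = \frac{317835}{60119}$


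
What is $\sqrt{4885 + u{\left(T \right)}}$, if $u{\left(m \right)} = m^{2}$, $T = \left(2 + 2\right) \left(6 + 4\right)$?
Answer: $\sqrt{6485} \approx 80.53$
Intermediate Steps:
$T = 40$ ($T = 4 \cdot 10 = 40$)
$\sqrt{4885 + u{\left(T \right)}} = \sqrt{4885 + 40^{2}} = \sqrt{4885 + 1600} = \sqrt{6485}$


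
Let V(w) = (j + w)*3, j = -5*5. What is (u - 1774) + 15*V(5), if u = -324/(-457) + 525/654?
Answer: -266249317/99626 ≈ -2672.5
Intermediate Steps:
j = -25
V(w) = -75 + 3*w (V(w) = (-25 + w)*3 = -75 + 3*w)
u = 150607/99626 (u = -324*(-1/457) + 525*(1/654) = 324/457 + 175/218 = 150607/99626 ≈ 1.5117)
(u - 1774) + 15*V(5) = (150607/99626 - 1774) + 15*(-75 + 3*5) = -176585917/99626 + 15*(-75 + 15) = -176585917/99626 + 15*(-60) = -176585917/99626 - 900 = -266249317/99626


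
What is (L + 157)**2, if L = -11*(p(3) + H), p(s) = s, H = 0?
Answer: 15376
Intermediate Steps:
L = -33 (L = -11*(3 + 0) = -11*3 = -33)
(L + 157)**2 = (-33 + 157)**2 = 124**2 = 15376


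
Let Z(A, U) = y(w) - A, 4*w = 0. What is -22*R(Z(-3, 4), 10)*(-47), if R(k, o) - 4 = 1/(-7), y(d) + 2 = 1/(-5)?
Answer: 27918/7 ≈ 3988.3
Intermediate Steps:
w = 0 (w = (¼)*0 = 0)
y(d) = -11/5 (y(d) = -2 + 1/(-5) = -2 - ⅕ = -11/5)
Z(A, U) = -11/5 - A
R(k, o) = 27/7 (R(k, o) = 4 + 1/(-7) = 4 - ⅐ = 27/7)
-22*R(Z(-3, 4), 10)*(-47) = -22*27/7*(-47) = -594/7*(-47) = 27918/7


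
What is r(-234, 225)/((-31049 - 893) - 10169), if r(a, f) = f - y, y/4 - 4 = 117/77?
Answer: -15625/3242547 ≈ -0.0048187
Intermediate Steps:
y = 1700/77 (y = 16 + 4*(117/77) = 16 + 468/77 = 1700/77 ≈ 22.078)
r(a, f) = -1700/77 + f (r(a, f) = f - 1*1700/77 = f - 1700/77 = -1700/77 + f)
r(-234, 225)/((-31049 - 893) - 10169) = (-1700/77 + 225)/((-31049 - 893) - 10169) = 15625/(77*(-31942 - 10169)) = (15625/77)/(-42111) = (15625/77)*(-1/42111) = -15625/3242547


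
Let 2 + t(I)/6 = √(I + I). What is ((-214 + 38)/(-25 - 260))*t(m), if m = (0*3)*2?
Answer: -704/95 ≈ -7.4105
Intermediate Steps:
m = 0 (m = 0*2 = 0)
t(I) = -12 + 6*√2*√I (t(I) = -12 + 6*√(I + I) = -12 + 6*√(2*I) = -12 + 6*(√2*√I) = -12 + 6*√2*√I)
((-214 + 38)/(-25 - 260))*t(m) = ((-214 + 38)/(-25 - 260))*(-12 + 6*√2*√0) = (-176/(-285))*(-12 + 6*√2*0) = (-176*(-1/285))*(-12 + 0) = (176/285)*(-12) = -704/95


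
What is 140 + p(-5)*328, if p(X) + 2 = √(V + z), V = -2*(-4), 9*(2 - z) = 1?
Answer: -516 + 328*√89/3 ≈ 515.45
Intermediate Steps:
z = 17/9 (z = 2 - ⅑*1 = 2 - ⅑ = 17/9 ≈ 1.8889)
V = 8
p(X) = -2 + √89/3 (p(X) = -2 + √(8 + 17/9) = -2 + √(89/9) = -2 + √89/3)
140 + p(-5)*328 = 140 + (-2 + √89/3)*328 = 140 + (-656 + 328*√89/3) = -516 + 328*√89/3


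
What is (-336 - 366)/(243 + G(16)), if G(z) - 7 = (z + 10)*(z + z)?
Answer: -351/541 ≈ -0.64880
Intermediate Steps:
G(z) = 7 + 2*z*(10 + z) (G(z) = 7 + (z + 10)*(z + z) = 7 + (10 + z)*(2*z) = 7 + 2*z*(10 + z))
(-336 - 366)/(243 + G(16)) = (-336 - 366)/(243 + (7 + 2*16**2 + 20*16)) = -702/(243 + (7 + 2*256 + 320)) = -702/(243 + (7 + 512 + 320)) = -702/(243 + 839) = -702/1082 = -702*1/1082 = -351/541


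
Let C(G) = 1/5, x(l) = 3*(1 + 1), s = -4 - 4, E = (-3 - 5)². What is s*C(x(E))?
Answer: -8/5 ≈ -1.6000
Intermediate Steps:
E = 64 (E = (-8)² = 64)
s = -8
x(l) = 6 (x(l) = 3*2 = 6)
C(G) = ⅕
s*C(x(E)) = -8*⅕ = -8/5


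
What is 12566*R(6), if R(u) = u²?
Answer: 452376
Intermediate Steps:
12566*R(6) = 12566*6² = 12566*36 = 452376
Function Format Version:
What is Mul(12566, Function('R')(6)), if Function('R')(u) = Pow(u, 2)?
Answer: 452376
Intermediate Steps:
Mul(12566, Function('R')(6)) = Mul(12566, Pow(6, 2)) = Mul(12566, 36) = 452376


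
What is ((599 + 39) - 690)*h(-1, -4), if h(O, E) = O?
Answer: 52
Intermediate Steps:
((599 + 39) - 690)*h(-1, -4) = ((599 + 39) - 690)*(-1) = (638 - 690)*(-1) = -52*(-1) = 52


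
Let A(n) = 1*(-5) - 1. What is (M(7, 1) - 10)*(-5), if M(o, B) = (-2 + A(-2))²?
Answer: -270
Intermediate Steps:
A(n) = -6 (A(n) = -5 - 1 = -6)
M(o, B) = 64 (M(o, B) = (-2 - 6)² = (-8)² = 64)
(M(7, 1) - 10)*(-5) = (64 - 10)*(-5) = 54*(-5) = -270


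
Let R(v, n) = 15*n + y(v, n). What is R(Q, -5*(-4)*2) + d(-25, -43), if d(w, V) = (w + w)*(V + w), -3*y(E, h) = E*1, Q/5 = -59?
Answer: 12295/3 ≈ 4098.3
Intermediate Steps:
Q = -295 (Q = 5*(-59) = -295)
y(E, h) = -E/3
d(w, V) = 2*w*(V + w) (d(w, V) = (2*w)*(V + w) = 2*w*(V + w))
R(v, n) = 15*n - v/3
R(Q, -5*(-4)*2) + d(-25, -43) = (15*(-5*(-4)*2) - ⅓*(-295)) + 2*(-25)*(-43 - 25) = (15*(20*2) + 295/3) + 2*(-25)*(-68) = (15*40 + 295/3) + 3400 = (600 + 295/3) + 3400 = 2095/3 + 3400 = 12295/3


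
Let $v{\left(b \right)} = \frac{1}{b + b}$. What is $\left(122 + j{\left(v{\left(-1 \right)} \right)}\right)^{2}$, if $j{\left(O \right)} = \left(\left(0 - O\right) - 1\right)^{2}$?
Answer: $\frac{239121}{16} \approx 14945.0$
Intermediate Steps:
$v{\left(b \right)} = \frac{1}{2 b}$
$j{\left(O \right)} = \left(-1 - O\right)^{2}$ ($j{\left(O \right)} = \left(- O - 1\right)^{2} = \left(-1 - O\right)^{2}$)
$\left(122 + j{\left(v{\left(-1 \right)} \right)}\right)^{2} = \left(122 + \left(1 + \frac{1}{2 \left(-1\right)}\right)^{2}\right)^{2} = \left(122 + \left(1 + \frac{1}{2} \left(-1\right)\right)^{2}\right)^{2} = \left(122 + \left(1 - \frac{1}{2}\right)^{2}\right)^{2} = \left(122 + \left(\frac{1}{2}\right)^{2}\right)^{2} = \left(122 + \frac{1}{4}\right)^{2} = \left(\frac{489}{4}\right)^{2} = \frac{239121}{16}$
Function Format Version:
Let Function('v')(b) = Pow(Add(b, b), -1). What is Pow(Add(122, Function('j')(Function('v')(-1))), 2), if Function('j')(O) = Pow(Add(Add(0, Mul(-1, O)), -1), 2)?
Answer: Rational(239121, 16) ≈ 14945.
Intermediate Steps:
Function('v')(b) = Mul(Rational(1, 2), Pow(b, -1)) (Function('v')(b) = Pow(Mul(2, b), -1) = Mul(Rational(1, 2), Pow(b, -1)))
Function('j')(O) = Pow(Add(-1, Mul(-1, O)), 2) (Function('j')(O) = Pow(Add(Mul(-1, O), -1), 2) = Pow(Add(-1, Mul(-1, O)), 2))
Pow(Add(122, Function('j')(Function('v')(-1))), 2) = Pow(Add(122, Pow(Add(1, Mul(Rational(1, 2), Pow(-1, -1))), 2)), 2) = Pow(Add(122, Pow(Add(1, Mul(Rational(1, 2), -1)), 2)), 2) = Pow(Add(122, Pow(Add(1, Rational(-1, 2)), 2)), 2) = Pow(Add(122, Pow(Rational(1, 2), 2)), 2) = Pow(Add(122, Rational(1, 4)), 2) = Pow(Rational(489, 4), 2) = Rational(239121, 16)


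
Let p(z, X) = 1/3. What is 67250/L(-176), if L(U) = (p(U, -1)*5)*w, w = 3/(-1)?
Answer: -13450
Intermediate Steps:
p(z, X) = ⅓
w = -3 (w = 3*(-1) = -3)
L(U) = -5 (L(U) = ((⅓)*5)*(-3) = (5/3)*(-3) = -5)
67250/L(-176) = 67250/(-5) = 67250*(-⅕) = -13450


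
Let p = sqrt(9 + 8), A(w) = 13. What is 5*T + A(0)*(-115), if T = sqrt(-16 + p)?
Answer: -1495 + 5*I*sqrt(16 - sqrt(17)) ≈ -1495.0 + 17.231*I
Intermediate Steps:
p = sqrt(17) ≈ 4.1231
T = sqrt(-16 + sqrt(17)) ≈ 3.4463*I
5*T + A(0)*(-115) = 5*sqrt(-16 + sqrt(17)) + 13*(-115) = 5*sqrt(-16 + sqrt(17)) - 1495 = -1495 + 5*sqrt(-16 + sqrt(17))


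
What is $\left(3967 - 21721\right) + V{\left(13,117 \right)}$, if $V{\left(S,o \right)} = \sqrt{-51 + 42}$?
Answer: $-17754 + 3 i \approx -17754.0 + 3.0 i$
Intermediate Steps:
$V{\left(S,o \right)} = 3 i$ ($V{\left(S,o \right)} = \sqrt{-9} = 3 i$)
$\left(3967 - 21721\right) + V{\left(13,117 \right)} = \left(3967 - 21721\right) + 3 i = -17754 + 3 i$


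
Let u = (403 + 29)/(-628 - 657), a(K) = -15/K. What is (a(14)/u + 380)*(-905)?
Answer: -699117025/2016 ≈ -3.4678e+5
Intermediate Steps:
u = -432/1285 (u = 432/(-1285) = 432*(-1/1285) = -432/1285 ≈ -0.33619)
(a(14)/u + 380)*(-905) = ((-15/14)/(-432/1285) + 380)*(-905) = (-15*1/14*(-1285/432) + 380)*(-905) = (-15/14*(-1285/432) + 380)*(-905) = (6425/2016 + 380)*(-905) = (772505/2016)*(-905) = -699117025/2016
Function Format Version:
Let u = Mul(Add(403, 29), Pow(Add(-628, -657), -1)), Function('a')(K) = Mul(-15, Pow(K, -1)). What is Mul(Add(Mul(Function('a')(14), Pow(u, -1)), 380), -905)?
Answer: Rational(-699117025, 2016) ≈ -3.4678e+5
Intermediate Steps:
u = Rational(-432, 1285) (u = Mul(432, Pow(-1285, -1)) = Mul(432, Rational(-1, 1285)) = Rational(-432, 1285) ≈ -0.33619)
Mul(Add(Mul(Function('a')(14), Pow(u, -1)), 380), -905) = Mul(Add(Mul(Mul(-15, Pow(14, -1)), Pow(Rational(-432, 1285), -1)), 380), -905) = Mul(Add(Mul(Mul(-15, Rational(1, 14)), Rational(-1285, 432)), 380), -905) = Mul(Add(Mul(Rational(-15, 14), Rational(-1285, 432)), 380), -905) = Mul(Add(Rational(6425, 2016), 380), -905) = Mul(Rational(772505, 2016), -905) = Rational(-699117025, 2016)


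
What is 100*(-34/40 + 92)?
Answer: 9115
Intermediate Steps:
100*(-34/40 + 92) = 100*(-34*1/40 + 92) = 100*(-17/20 + 92) = 100*(1823/20) = 9115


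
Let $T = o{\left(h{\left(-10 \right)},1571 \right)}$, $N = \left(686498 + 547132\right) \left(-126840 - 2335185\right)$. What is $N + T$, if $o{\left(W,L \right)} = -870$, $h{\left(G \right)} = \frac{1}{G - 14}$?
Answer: $-3037227901620$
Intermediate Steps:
$h{\left(G \right)} = \frac{1}{-14 + G}$
$N = -3037227900750$ ($N = 1233630 \left(-2462025\right) = -3037227900750$)
$T = -870$
$N + T = -3037227900750 - 870 = -3037227901620$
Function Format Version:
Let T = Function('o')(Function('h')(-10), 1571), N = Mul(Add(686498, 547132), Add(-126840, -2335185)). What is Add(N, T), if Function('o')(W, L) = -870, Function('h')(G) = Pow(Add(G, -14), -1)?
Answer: -3037227901620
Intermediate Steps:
Function('h')(G) = Pow(Add(-14, G), -1)
N = -3037227900750 (N = Mul(1233630, -2462025) = -3037227900750)
T = -870
Add(N, T) = Add(-3037227900750, -870) = -3037227901620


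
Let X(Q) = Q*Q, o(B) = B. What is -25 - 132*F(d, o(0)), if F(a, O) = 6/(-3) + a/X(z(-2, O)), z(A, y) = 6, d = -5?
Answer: 772/3 ≈ 257.33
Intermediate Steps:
X(Q) = Q²
F(a, O) = -2 + a/36 (F(a, O) = 6/(-3) + a/(6²) = 6*(-⅓) + a/36 = -2 + a*(1/36) = -2 + a/36)
-25 - 132*F(d, o(0)) = -25 - 132*(-2 + (1/36)*(-5)) = -25 - 132*(-2 - 5/36) = -25 - 132*(-77/36) = -25 + 847/3 = 772/3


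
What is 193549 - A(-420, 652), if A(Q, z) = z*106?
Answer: 124437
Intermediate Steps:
A(Q, z) = 106*z
193549 - A(-420, 652) = 193549 - 106*652 = 193549 - 1*69112 = 193549 - 69112 = 124437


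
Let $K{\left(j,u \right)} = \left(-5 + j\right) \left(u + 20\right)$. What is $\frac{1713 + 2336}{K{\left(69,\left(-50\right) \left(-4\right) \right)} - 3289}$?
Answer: $\frac{4049}{10791} \approx 0.37522$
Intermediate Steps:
$K{\left(j,u \right)} = \left(-5 + j\right) \left(20 + u\right)$
$\frac{1713 + 2336}{K{\left(69,\left(-50\right) \left(-4\right) \right)} - 3289} = \frac{1713 + 2336}{\left(-100 - 5 \left(\left(-50\right) \left(-4\right)\right) + 20 \cdot 69 + 69 \left(\left(-50\right) \left(-4\right)\right)\right) - 3289} = \frac{4049}{\left(-100 - 1000 + 1380 + 69 \cdot 200\right) - 3289} = \frac{4049}{\left(-100 - 1000 + 1380 + 13800\right) - 3289} = \frac{4049}{14080 - 3289} = \frac{4049}{10791}$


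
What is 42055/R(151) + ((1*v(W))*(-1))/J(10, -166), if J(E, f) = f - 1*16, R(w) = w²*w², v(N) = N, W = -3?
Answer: -1552002793/94619179382 ≈ -0.016403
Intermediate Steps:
R(w) = w⁴
J(E, f) = -16 + f (J(E, f) = f - 16 = -16 + f)
42055/R(151) + ((1*v(W))*(-1))/J(10, -166) = 42055/(151⁴) + ((1*(-3))*(-1))/(-16 - 166) = 42055/519885601 - 3*(-1)/(-182) = 42055*(1/519885601) + 3*(-1/182) = 42055/519885601 - 3/182 = -1552002793/94619179382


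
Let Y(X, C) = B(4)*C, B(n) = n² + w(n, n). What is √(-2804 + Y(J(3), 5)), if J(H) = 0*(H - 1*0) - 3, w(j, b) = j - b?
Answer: 2*I*√681 ≈ 52.192*I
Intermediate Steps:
J(H) = -3 (J(H) = 0*(H + 0) - 3 = 0*H - 3 = 0 - 3 = -3)
B(n) = n² (B(n) = n² + (n - n) = n² + 0 = n²)
Y(X, C) = 16*C (Y(X, C) = 4²*C = 16*C)
√(-2804 + Y(J(3), 5)) = √(-2804 + 16*5) = √(-2804 + 80) = √(-2724) = 2*I*√681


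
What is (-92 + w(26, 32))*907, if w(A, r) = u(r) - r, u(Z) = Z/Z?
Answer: -111561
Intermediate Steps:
u(Z) = 1
w(A, r) = 1 - r
(-92 + w(26, 32))*907 = (-92 + (1 - 1*32))*907 = (-92 + (1 - 32))*907 = (-92 - 31)*907 = -123*907 = -111561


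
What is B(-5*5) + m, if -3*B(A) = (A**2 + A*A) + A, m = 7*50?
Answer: -175/3 ≈ -58.333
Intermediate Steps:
m = 350
B(A) = -2*A**2/3 - A/3 (B(A) = -((A**2 + A*A) + A)/3 = -((A**2 + A**2) + A)/3 = -(2*A**2 + A)/3 = -(A + 2*A**2)/3 = -2*A**2/3 - A/3)
B(-5*5) + m = -(-5*5)*(1 + 2*(-5*5))/3 + 350 = -1/3*(-25)*(1 + 2*(-25)) + 350 = -1/3*(-25)*(1 - 50) + 350 = -1/3*(-25)*(-49) + 350 = -1225/3 + 350 = -175/3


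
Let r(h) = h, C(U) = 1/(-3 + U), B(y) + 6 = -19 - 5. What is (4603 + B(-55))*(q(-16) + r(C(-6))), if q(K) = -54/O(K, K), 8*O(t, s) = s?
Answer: 1106666/9 ≈ 1.2296e+5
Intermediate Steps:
B(y) = -30 (B(y) = -6 + (-19 - 5) = -6 - 24 = -30)
O(t, s) = s/8
q(K) = -432/K (q(K) = -54*8/K = -432/K)
(4603 + B(-55))*(q(-16) + r(C(-6))) = (4603 - 30)*(-432/(-16) + 1/(-3 - 6)) = 4573*(-432*(-1/16) + 1/(-9)) = 4573*(27 - 1/9) = 4573*(242/9) = 1106666/9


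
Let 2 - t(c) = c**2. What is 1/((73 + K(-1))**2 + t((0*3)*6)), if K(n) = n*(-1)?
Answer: 1/5478 ≈ 0.00018255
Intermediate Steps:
K(n) = -n
t(c) = 2 - c**2
1/((73 + K(-1))**2 + t((0*3)*6)) = 1/((73 - 1*(-1))**2 + (2 - ((0*3)*6)**2)) = 1/((73 + 1)**2 + (2 - (0*6)**2)) = 1/(74**2 + (2 - 1*0**2)) = 1/(5476 + (2 - 1*0)) = 1/(5476 + (2 + 0)) = 1/(5476 + 2) = 1/5478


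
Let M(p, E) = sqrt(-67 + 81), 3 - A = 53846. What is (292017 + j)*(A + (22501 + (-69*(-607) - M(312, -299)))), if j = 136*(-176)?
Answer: 2825841821 - 268081*sqrt(14) ≈ 2.8248e+9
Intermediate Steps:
A = -53843 (A = 3 - 1*53846 = 3 - 53846 = -53843)
M(p, E) = sqrt(14)
j = -23936
(292017 + j)*(A + (22501 + (-69*(-607) - M(312, -299)))) = (292017 - 23936)*(-53843 + (22501 + (-69*(-607) - sqrt(14)))) = 268081*(-53843 + (22501 + (41883 - sqrt(14)))) = 268081*(-53843 + (64384 - sqrt(14))) = 268081*(10541 - sqrt(14)) = 2825841821 - 268081*sqrt(14)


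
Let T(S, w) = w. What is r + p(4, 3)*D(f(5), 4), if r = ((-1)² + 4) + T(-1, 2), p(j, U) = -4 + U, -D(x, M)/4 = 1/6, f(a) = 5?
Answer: 23/3 ≈ 7.6667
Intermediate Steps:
D(x, M) = -⅔ (D(x, M) = -4/6 = -4*⅙ = -⅔)
r = 7 (r = ((-1)² + 4) + 2 = (1 + 4) + 2 = 5 + 2 = 7)
r + p(4, 3)*D(f(5), 4) = 7 + (-4 + 3)*(-⅔) = 7 - 1*(-⅔) = 7 + ⅔ = 23/3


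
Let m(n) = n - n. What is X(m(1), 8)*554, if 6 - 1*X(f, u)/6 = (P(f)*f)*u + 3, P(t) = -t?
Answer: 9972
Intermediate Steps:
m(n) = 0
X(f, u) = 18 + 6*u*f² (X(f, u) = 36 - 6*(((-f)*f)*u + 3) = 36 - 6*((-f²)*u + 3) = 36 - 6*(-u*f² + 3) = 36 - 6*(3 - u*f²) = 36 + (-18 + 6*u*f²) = 18 + 6*u*f²)
X(m(1), 8)*554 = (18 + 6*8*0²)*554 = (18 + 6*8*0)*554 = (18 + 0)*554 = 18*554 = 9972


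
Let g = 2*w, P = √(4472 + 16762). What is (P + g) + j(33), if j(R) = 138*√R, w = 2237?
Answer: 4474 + √21234 + 138*√33 ≈ 5412.5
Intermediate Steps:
P = √21234 ≈ 145.72
g = 4474 (g = 2*2237 = 4474)
(P + g) + j(33) = (√21234 + 4474) + 138*√33 = (4474 + √21234) + 138*√33 = 4474 + √21234 + 138*√33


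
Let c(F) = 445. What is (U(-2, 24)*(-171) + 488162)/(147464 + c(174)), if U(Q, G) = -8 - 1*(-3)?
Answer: 489017/147909 ≈ 3.3062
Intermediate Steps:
U(Q, G) = -5 (U(Q, G) = -8 + 3 = -5)
(U(-2, 24)*(-171) + 488162)/(147464 + c(174)) = (-5*(-171) + 488162)/(147464 + 445) = (855 + 488162)/147909 = 489017*(1/147909) = 489017/147909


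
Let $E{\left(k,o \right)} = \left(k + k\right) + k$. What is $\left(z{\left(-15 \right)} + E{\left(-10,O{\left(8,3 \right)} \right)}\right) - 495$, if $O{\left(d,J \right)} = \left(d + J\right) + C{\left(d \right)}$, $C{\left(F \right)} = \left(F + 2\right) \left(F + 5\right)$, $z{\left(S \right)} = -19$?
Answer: $-544$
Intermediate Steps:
$C{\left(F \right)} = \left(2 + F\right) \left(5 + F\right)$
$O{\left(d,J \right)} = 10 + J + d^{2} + 8 d$ ($O{\left(d,J \right)} = \left(d + J\right) + \left(10 + d^{2} + 7 d\right) = \left(J + d\right) + \left(10 + d^{2} + 7 d\right) = 10 + J + d^{2} + 8 d$)
$E{\left(k,o \right)} = 3 k$ ($E{\left(k,o \right)} = 2 k + k = 3 k$)
$\left(z{\left(-15 \right)} + E{\left(-10,O{\left(8,3 \right)} \right)}\right) - 495 = \left(-19 + 3 \left(-10\right)\right) - 495 = \left(-19 - 30\right) - 495 = -49 - 495 = -544$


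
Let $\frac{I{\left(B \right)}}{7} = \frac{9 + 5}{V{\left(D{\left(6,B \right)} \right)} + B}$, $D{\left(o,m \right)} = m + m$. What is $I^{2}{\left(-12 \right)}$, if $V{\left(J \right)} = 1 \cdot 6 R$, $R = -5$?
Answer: $\frac{49}{9} \approx 5.4444$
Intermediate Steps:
$D{\left(o,m \right)} = 2 m$
$V{\left(J \right)} = -30$ ($V{\left(J \right)} = 1 \cdot 6 \left(-5\right) = 6 \left(-5\right) = -30$)
$I{\left(B \right)} = \frac{98}{-30 + B}$ ($I{\left(B \right)} = 7 \frac{9 + 5}{-30 + B} = 7 \frac{14}{-30 + B} = \frac{98}{-30 + B}$)
$I^{2}{\left(-12 \right)} = \left(\frac{98}{-30 - 12}\right)^{2} = \left(\frac{98}{-42}\right)^{2} = \left(98 \left(- \frac{1}{42}\right)\right)^{2} = \left(- \frac{7}{3}\right)^{2} = \frac{49}{9}$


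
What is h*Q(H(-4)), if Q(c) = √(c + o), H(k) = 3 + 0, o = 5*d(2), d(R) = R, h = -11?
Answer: -11*√13 ≈ -39.661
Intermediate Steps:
o = 10 (o = 5*2 = 10)
H(k) = 3
Q(c) = √(10 + c) (Q(c) = √(c + 10) = √(10 + c))
h*Q(H(-4)) = -11*√(10 + 3) = -11*√13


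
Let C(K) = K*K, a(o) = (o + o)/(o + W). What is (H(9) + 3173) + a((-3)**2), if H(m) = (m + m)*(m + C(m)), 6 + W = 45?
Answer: 38347/8 ≈ 4793.4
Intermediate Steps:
W = 39 (W = -6 + 45 = 39)
a(o) = 2*o/(39 + o) (a(o) = (o + o)/(o + 39) = (2*o)/(39 + o) = 2*o/(39 + o))
C(K) = K**2
H(m) = 2*m*(m + m**2) (H(m) = (m + m)*(m + m**2) = (2*m)*(m + m**2) = 2*m*(m + m**2))
(H(9) + 3173) + a((-3)**2) = (2*9**2*(1 + 9) + 3173) + 2*(-3)**2/(39 + (-3)**2) = (2*81*10 + 3173) + 2*9/(39 + 9) = (1620 + 3173) + 2*9/48 = 4793 + 2*9*(1/48) = 4793 + 3/8 = 38347/8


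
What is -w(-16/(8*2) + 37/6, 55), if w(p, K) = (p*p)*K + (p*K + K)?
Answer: -65065/36 ≈ -1807.4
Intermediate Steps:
w(p, K) = K + K*p + K*p² (w(p, K) = p²*K + (K*p + K) = K*p² + (K + K*p) = K + K*p + K*p²)
-w(-16/(8*2) + 37/6, 55) = -55*(1 + (-16/(8*2) + 37/6) + (-16/(8*2) + 37/6)²) = -55*(1 + (-16/16 + 37*(⅙)) + (-16/16 + 37*(⅙))²) = -55*(1 + (-16*1/16 + 37/6) + (-16*1/16 + 37/6)²) = -55*(1 + (-1 + 37/6) + (-1 + 37/6)²) = -55*(1 + 31/6 + (31/6)²) = -55*(1 + 31/6 + 961/36) = -55*1183/36 = -1*65065/36 = -65065/36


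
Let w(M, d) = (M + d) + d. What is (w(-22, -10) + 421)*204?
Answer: 77316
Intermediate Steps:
w(M, d) = M + 2*d
(w(-22, -10) + 421)*204 = ((-22 + 2*(-10)) + 421)*204 = ((-22 - 20) + 421)*204 = (-42 + 421)*204 = 379*204 = 77316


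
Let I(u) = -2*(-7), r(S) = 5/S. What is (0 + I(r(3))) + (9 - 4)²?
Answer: 39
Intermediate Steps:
I(u) = 14
(0 + I(r(3))) + (9 - 4)² = (0 + 14) + (9 - 4)² = 14 + 5² = 14 + 25 = 39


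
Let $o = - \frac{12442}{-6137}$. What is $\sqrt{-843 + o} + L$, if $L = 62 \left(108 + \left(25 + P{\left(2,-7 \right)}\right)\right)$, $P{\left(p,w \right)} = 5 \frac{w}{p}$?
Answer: $7161 + \frac{i \sqrt{87737833}}{323} \approx 7161.0 + 29.0 i$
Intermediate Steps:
$o = \frac{12442}{6137}$ ($o = \left(-12442\right) \left(- \frac{1}{6137}\right) = \frac{12442}{6137} \approx 2.0274$)
$P{\left(p,w \right)} = \frac{5 w}{p}$
$L = 7161$ ($L = 62 \left(108 + \left(25 + 5 \left(-7\right) \frac{1}{2}\right)\right) = 62 \left(108 + \left(25 - \frac{35}{2}\right)\right) = 62 \left(108 + \frac{15}{2}\right) = 62 \cdot \frac{231}{2} = 7161$)
$\sqrt{-843 + o} + L = \sqrt{-843 + \frac{12442}{6137}} + 7161 = \sqrt{- \frac{5161049}{6137}} + 7161 = \frac{i \sqrt{87737833}}{323} + 7161 = 7161 + \frac{i \sqrt{87737833}}{323}$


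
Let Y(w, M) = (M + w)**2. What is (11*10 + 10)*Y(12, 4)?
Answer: 30720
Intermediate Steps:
(11*10 + 10)*Y(12, 4) = (11*10 + 10)*(4 + 12)**2 = (110 + 10)*16**2 = 120*256 = 30720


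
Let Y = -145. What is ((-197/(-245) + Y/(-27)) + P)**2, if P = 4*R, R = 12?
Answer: 128424756496/43758225 ≈ 2934.9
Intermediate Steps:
P = 48 (P = 4*12 = 48)
((-197/(-245) + Y/(-27)) + P)**2 = ((-197/(-245) - 145/(-27)) + 48)**2 = ((-197*(-1/245) - 145*(-1/27)) + 48)**2 = ((197/245 + 145/27) + 48)**2 = (40844/6615 + 48)**2 = (358364/6615)**2 = 128424756496/43758225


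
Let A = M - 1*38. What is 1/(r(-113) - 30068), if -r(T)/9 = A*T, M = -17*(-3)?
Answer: -1/16847 ≈ -5.9358e-5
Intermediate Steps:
M = 51
A = 13 (A = 51 - 1*38 = 51 - 38 = 13)
r(T) = -117*T
1/(r(-113) - 30068) = 1/(-117*(-113) - 30068) = 1/(13221 - 30068) = 1/(-16847) = -1/16847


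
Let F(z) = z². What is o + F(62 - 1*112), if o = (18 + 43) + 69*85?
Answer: 8426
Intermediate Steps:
o = 5926 (o = 61 + 5865 = 5926)
o + F(62 - 1*112) = 5926 + (62 - 1*112)² = 5926 + (62 - 112)² = 5926 + (-50)² = 5926 + 2500 = 8426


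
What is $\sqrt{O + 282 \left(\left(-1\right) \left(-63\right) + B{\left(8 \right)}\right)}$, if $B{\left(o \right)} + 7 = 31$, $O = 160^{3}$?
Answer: $11 \sqrt{34054} \approx 2029.9$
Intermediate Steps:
$O = 4096000$
$B{\left(o \right)} = 24$ ($B{\left(o \right)} = -7 + 31 = 24$)
$\sqrt{O + 282 \left(\left(-1\right) \left(-63\right) + B{\left(8 \right)}\right)} = \sqrt{4096000 + 282 \left(\left(-1\right) \left(-63\right) + 24\right)} = \sqrt{4096000 + 282 \left(63 + 24\right)} = \sqrt{4096000 + 282 \cdot 87} = \sqrt{4096000 + 24534} = \sqrt{4120534} = 11 \sqrt{34054}$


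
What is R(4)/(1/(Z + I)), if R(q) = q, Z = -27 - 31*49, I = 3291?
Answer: 6980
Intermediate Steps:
Z = -1546 (Z = -27 - 1519 = -1546)
R(4)/(1/(Z + I)) = 4/(1/(-1546 + 3291)) = 4/(1/1745) = 4*1745 = 6980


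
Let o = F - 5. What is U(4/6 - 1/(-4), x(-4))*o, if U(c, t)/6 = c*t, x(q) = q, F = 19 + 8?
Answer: -484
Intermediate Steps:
F = 27
o = 22 (o = 27 - 5 = 22)
U(c, t) = 6*c*t (U(c, t) = 6*(c*t) = 6*c*t)
U(4/6 - 1/(-4), x(-4))*o = (6*(4/6 - 1/(-4))*(-4))*22 = (6*(4*(⅙) - 1*(-¼))*(-4))*22 = (6*(⅔ + ¼)*(-4))*22 = (6*(11/12)*(-4))*22 = -22*22 = -484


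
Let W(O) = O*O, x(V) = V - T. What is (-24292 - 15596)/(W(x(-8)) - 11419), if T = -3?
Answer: 2216/633 ≈ 3.5008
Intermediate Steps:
x(V) = 3 + V (x(V) = V - 1*(-3) = V + 3 = 3 + V)
W(O) = O²
(-24292 - 15596)/(W(x(-8)) - 11419) = (-24292 - 15596)/((3 - 8)² - 11419) = -39888/((-5)² - 11419) = -39888/(25 - 11419) = -39888/(-11394) = -39888*(-1/11394) = 2216/633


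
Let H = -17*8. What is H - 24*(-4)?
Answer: -40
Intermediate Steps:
H = -136
H - 24*(-4) = -136 - 24*(-4) = -136 - 6*(-16) = -136 + 96 = -40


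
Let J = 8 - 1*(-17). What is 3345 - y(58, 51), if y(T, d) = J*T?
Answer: 1895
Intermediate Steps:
J = 25 (J = 8 + 17 = 25)
y(T, d) = 25*T
3345 - y(58, 51) = 3345 - 25*58 = 3345 - 1*1450 = 3345 - 1450 = 1895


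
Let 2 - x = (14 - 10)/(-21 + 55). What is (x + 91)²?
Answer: 2493241/289 ≈ 8627.1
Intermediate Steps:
x = 32/17 (x = 2 - (14 - 10)/(-21 + 55) = 2 - 4/34 = 2 - 1*2/17 = 2 - 2/17 = 32/17 ≈ 1.8824)
(x + 91)² = (32/17 + 91)² = (1579/17)² = 2493241/289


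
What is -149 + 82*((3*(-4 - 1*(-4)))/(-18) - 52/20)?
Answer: -1811/5 ≈ -362.20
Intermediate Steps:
-149 + 82*((3*(-4 - 1*(-4)))/(-18) - 52/20) = -149 + 82*((3*(-4 + 4))*(-1/18) - 52*1/20) = -149 + 82*((3*0)*(-1/18) - 13/5) = -149 + 82*(0*(-1/18) - 13/5) = -149 + 82*(0 - 13/5) = -149 + 82*(-13/5) = -149 - 1066/5 = -1811/5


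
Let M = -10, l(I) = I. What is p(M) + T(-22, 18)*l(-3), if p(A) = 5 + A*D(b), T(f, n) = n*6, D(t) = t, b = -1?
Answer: -309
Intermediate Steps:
T(f, n) = 6*n
p(A) = 5 - A (p(A) = 5 + A*(-1) = 5 - A)
p(M) + T(-22, 18)*l(-3) = (5 - 1*(-10)) + (6*18)*(-3) = (5 + 10) + 108*(-3) = 15 - 324 = -309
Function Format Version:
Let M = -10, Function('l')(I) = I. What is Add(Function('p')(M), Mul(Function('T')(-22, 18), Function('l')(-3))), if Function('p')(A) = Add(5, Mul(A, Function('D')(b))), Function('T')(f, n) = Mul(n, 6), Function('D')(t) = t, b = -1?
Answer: -309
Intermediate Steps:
Function('T')(f, n) = Mul(6, n)
Function('p')(A) = Add(5, Mul(-1, A)) (Function('p')(A) = Add(5, Mul(A, -1)) = Add(5, Mul(-1, A)))
Add(Function('p')(M), Mul(Function('T')(-22, 18), Function('l')(-3))) = Add(Add(5, Mul(-1, -10)), Mul(Mul(6, 18), -3)) = Add(Add(5, 10), Mul(108, -3)) = Add(15, -324) = -309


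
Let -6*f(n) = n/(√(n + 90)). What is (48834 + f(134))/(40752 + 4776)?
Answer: 8139/7588 - 67*√14/7648704 ≈ 1.0726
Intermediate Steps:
f(n) = -n/(6*√(90 + n)) (f(n) = -n/(6*(√(n + 90))) = -n/(6*(√(90 + n))) = -n/(6*√(90 + n)))
(48834 + f(134))/(40752 + 4776) = (48834 - ⅙*134/√(90 + 134))/(40752 + 4776) = (48834 - ⅙*134/√224)/45528 = (48834 - ⅙*134*√14/56)*(1/45528) = (48834 - 67*√14/168)*(1/45528) = 8139/7588 - 67*√14/7648704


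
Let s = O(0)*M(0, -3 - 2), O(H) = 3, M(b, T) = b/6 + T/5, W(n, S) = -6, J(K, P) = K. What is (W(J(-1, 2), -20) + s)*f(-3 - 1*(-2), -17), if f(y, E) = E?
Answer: 153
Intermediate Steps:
M(b, T) = T/5 + b/6 (M(b, T) = b*(⅙) + T*(⅕) = b/6 + T/5 = T/5 + b/6)
s = -3 (s = 3*((-3 - 2)/5 + (⅙)*0) = 3*((⅕)*(-5) + 0) = 3*(-1 + 0) = 3*(-1) = -3)
(W(J(-1, 2), -20) + s)*f(-3 - 1*(-2), -17) = (-6 - 3)*(-17) = -9*(-17) = 153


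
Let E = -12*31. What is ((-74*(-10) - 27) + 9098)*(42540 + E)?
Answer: 413710248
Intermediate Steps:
E = -372
((-74*(-10) - 27) + 9098)*(42540 + E) = ((-74*(-10) - 27) + 9098)*(42540 - 372) = ((740 - 27) + 9098)*42168 = (713 + 9098)*42168 = 9811*42168 = 413710248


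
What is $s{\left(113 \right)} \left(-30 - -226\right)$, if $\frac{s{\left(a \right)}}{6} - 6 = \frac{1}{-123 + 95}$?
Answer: $7014$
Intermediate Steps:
$s{\left(a \right)} = \frac{501}{14}$ ($s{\left(a \right)} = 36 + \frac{6}{-123 + 95} = 36 + \frac{6}{-28} = 36 + 6 \left(- \frac{1}{28}\right) = 36 - \frac{3}{14} = \frac{501}{14}$)
$s{\left(113 \right)} \left(-30 - -226\right) = \frac{501 \left(-30 - -226\right)}{14} = \frac{501 \left(-30 + 226\right)}{14} = \frac{501}{14} \cdot 196 = 7014$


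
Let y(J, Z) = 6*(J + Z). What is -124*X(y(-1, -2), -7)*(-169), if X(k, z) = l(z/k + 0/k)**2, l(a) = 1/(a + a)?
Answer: 1697436/49 ≈ 34642.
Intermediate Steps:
l(a) = 1/(2*a)
y(J, Z) = 6*J + 6*Z
X(k, z) = k**2/(4*z**2) (X(k, z) = (1/(2*(z/k + 0/k)))**2 = (1/(2*(z/k + 0)))**2 = (1/(2*((z/k))))**2 = ((k/z)/2)**2 = (k/(2*z))**2 = k**2/(4*z**2))
-124*X(y(-1, -2), -7)*(-169) = -31*(6*(-1) + 6*(-2))**2/(-7)**2*(-169) = -31*(-6 - 12)**2/49*(-169) = -31*(-18)**2/49*(-169) = -31*324/49*(-169) = -124*81/49*(-169) = -10044/49*(-169) = 1697436/49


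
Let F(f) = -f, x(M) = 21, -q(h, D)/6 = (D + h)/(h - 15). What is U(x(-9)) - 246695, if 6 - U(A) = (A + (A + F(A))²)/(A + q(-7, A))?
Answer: -3206968/13 ≈ -2.4669e+5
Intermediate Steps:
q(h, D) = -6*(D + h)/(-15 + h) (q(h, D) = -6*(D + h)/(h - 15) = -6*(D + h)/(-15 + h))
U(A) = 6 - A/(-21/11 + 14*A/11) (U(A) = 6 - (A + (A - A)²)/(A + 6*(-A - 1*(-7))/(-15 - 7)) = 6 - (A + 0²)/(A + 6*(-A + 7)/(-22)) = 6 - (A + 0)/(A + 6*(-1/22)*(7 - A)) = 6 - A/(A + (-21/11 + 3*A/11)) = 6 - A/(-21/11 + 14*A/11))
U(x(-9)) - 246695 = (-126 + 73*21)/(7*(-3 + 2*21)) - 246695 = (-126 + 1533)/(7*(-3 + 42)) - 246695 = (⅐)*1407/39 - 246695 = (⅐)*(1/39)*1407 - 246695 = 67/13 - 246695 = -3206968/13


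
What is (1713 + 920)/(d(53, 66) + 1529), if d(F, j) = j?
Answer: 2633/1595 ≈ 1.6508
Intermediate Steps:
(1713 + 920)/(d(53, 66) + 1529) = (1713 + 920)/(66 + 1529) = 2633/1595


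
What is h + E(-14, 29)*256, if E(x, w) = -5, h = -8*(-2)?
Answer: -1264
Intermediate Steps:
h = 16
h + E(-14, 29)*256 = 16 - 5*256 = 16 - 1280 = -1264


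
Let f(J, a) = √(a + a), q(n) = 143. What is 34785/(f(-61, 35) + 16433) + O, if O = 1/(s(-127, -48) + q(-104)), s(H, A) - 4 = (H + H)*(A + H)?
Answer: 8497630713568/4014375452381 - 11595*√70/90014473 ≈ 2.1157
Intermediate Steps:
f(J, a) = √2*√a (f(J, a) = √(2*a) = √2*√a)
s(H, A) = 4 + 2*H*(A + H) (s(H, A) = 4 + (H + H)*(A + H) = 4 + (2*H)*(A + H) = 4 + 2*H*(A + H))
O = 1/44597 (O = 1/((4 + 2*(-127)² + 2*(-48)*(-127)) + 143) = 1/((4 + 2*16129 + 12192) + 143) = 1/((4 + 32258 + 12192) + 143) = 1/(44454 + 143) = 1/44597 ≈ 2.2423e-5)
34785/(f(-61, 35) + 16433) + O = 34785/(√2*√35 + 16433) + 1/44597 = 34785/(√70 + 16433) + 1/44597 = 34785/(16433 + √70) + 1/44597 = 1/44597 + 34785/(16433 + √70)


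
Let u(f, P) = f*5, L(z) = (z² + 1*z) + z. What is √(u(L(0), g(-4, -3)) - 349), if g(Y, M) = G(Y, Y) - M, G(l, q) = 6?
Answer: I*√349 ≈ 18.682*I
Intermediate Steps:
L(z) = z² + 2*z (L(z) = (z² + z) + z = (z + z²) + z = z² + 2*z)
g(Y, M) = 6 - M
u(f, P) = 5*f
√(u(L(0), g(-4, -3)) - 349) = √(5*(0*(2 + 0)) - 349) = √(5*(0*2) - 349) = √(5*0 - 349) = √(0 - 349) = √(-349) = I*√349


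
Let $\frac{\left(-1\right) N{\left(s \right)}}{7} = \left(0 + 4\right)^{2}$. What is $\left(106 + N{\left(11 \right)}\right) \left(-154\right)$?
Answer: $924$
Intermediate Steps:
$N{\left(s \right)} = -112$ ($N{\left(s \right)} = - 7 \left(0 + 4\right)^{2} = - 7 \cdot 4^{2} = \left(-7\right) 16 = -112$)
$\left(106 + N{\left(11 \right)}\right) \left(-154\right) = \left(106 - 112\right) \left(-154\right) = \left(-6\right) \left(-154\right) = 924$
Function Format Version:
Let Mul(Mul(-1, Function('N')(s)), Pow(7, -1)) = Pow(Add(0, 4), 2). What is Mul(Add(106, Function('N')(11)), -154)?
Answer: 924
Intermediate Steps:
Function('N')(s) = -112 (Function('N')(s) = Mul(-7, Pow(Add(0, 4), 2)) = Mul(-7, Pow(4, 2)) = Mul(-7, 16) = -112)
Mul(Add(106, Function('N')(11)), -154) = Mul(Add(106, -112), -154) = Mul(-6, -154) = 924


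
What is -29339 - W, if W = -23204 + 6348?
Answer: -12483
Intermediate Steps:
W = -16856
-29339 - W = -29339 - 1*(-16856) = -29339 + 16856 = -12483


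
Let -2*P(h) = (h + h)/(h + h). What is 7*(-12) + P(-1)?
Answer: -169/2 ≈ -84.500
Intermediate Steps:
P(h) = -1/2 (P(h) = -(h + h)/(2*(h + h)) = -2*h/(2*(2*h)) = -2*h*1/(2*h)/2 = -1/2*1 = -1/2)
7*(-12) + P(-1) = 7*(-12) - 1/2 = -84 - 1/2 = -169/2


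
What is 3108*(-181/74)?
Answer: -7602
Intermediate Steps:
3108*(-181/74) = -7602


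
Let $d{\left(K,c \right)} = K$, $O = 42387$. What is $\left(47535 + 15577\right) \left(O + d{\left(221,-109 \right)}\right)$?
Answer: $2689076096$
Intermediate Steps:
$\left(47535 + 15577\right) \left(O + d{\left(221,-109 \right)}\right) = \left(47535 + 15577\right) \left(42387 + 221\right) = 63112 \cdot 42608 = 2689076096$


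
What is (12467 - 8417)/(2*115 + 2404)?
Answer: 675/439 ≈ 1.5376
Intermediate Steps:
(12467 - 8417)/(2*115 + 2404) = 4050/(230 + 2404) = 4050/2634 = 4050*(1/2634) = 675/439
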